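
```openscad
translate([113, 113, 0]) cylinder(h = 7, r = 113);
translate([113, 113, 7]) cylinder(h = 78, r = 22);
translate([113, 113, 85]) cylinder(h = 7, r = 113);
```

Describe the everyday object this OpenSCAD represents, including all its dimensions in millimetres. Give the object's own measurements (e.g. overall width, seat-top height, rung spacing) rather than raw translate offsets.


A spool: two coaxial disc flanges of radius 113 mm and thickness 7 mm, joined by a core cylinder of radius 22 mm and height 78 mm. The lower flange rests on z = 0 and the three cylinders share a vertical axis.


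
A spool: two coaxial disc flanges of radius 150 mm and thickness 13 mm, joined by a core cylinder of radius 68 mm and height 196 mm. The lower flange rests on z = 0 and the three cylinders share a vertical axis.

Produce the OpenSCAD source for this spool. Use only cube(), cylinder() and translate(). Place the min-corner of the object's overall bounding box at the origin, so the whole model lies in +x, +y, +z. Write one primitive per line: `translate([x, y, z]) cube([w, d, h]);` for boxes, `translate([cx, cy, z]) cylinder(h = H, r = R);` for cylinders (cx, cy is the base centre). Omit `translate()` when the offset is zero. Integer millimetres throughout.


translate([150, 150, 0]) cylinder(h = 13, r = 150);
translate([150, 150, 13]) cylinder(h = 196, r = 68);
translate([150, 150, 209]) cylinder(h = 13, r = 150);


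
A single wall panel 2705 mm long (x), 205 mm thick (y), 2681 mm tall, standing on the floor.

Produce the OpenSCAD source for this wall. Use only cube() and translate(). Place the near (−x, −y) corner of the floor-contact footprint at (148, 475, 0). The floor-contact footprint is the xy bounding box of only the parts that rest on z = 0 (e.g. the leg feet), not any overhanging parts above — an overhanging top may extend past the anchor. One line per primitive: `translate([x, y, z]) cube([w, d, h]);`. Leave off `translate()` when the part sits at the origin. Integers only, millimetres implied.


translate([148, 475, 0]) cube([2705, 205, 2681]);


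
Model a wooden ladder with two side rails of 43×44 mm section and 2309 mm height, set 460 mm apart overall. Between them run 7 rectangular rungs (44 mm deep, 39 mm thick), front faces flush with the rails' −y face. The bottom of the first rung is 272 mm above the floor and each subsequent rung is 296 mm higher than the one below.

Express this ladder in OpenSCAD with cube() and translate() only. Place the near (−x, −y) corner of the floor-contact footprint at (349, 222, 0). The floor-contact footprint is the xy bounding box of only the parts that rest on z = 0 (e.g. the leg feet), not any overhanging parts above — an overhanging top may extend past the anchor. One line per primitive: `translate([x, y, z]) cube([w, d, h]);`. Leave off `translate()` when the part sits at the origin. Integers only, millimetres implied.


translate([349, 222, 0]) cube([43, 44, 2309]);
translate([766, 222, 0]) cube([43, 44, 2309]);
translate([392, 222, 272]) cube([374, 44, 39]);
translate([392, 222, 568]) cube([374, 44, 39]);
translate([392, 222, 864]) cube([374, 44, 39]);
translate([392, 222, 1160]) cube([374, 44, 39]);
translate([392, 222, 1456]) cube([374, 44, 39]);
translate([392, 222, 1752]) cube([374, 44, 39]);
translate([392, 222, 2048]) cube([374, 44, 39]);


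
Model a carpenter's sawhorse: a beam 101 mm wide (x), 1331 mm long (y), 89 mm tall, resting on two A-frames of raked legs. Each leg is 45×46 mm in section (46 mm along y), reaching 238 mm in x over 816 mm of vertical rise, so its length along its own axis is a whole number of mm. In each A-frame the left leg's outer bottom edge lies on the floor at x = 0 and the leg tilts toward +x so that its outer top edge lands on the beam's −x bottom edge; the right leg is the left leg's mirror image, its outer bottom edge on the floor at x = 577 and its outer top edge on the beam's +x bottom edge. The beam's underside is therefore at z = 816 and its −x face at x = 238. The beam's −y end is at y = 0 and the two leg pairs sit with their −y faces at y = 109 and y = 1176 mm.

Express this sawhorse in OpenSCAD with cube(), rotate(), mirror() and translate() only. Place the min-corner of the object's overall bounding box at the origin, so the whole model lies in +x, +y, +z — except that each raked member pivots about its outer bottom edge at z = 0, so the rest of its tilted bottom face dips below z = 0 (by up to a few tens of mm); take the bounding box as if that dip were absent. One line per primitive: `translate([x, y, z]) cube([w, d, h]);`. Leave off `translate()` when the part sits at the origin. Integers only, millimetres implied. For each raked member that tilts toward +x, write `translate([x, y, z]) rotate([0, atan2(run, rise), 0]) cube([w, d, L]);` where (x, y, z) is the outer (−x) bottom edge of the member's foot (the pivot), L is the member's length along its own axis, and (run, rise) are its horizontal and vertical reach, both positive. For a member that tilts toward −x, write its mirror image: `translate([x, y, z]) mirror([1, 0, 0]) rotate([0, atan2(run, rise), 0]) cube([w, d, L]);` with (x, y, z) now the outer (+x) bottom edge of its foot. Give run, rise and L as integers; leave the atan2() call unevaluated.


translate([238, 0, 816]) cube([101, 1331, 89]);
translate([0, 109, 0]) rotate([0, atan2(238, 816), 0]) cube([45, 46, 850]);
translate([577, 109, 0]) mirror([1, 0, 0]) rotate([0, atan2(238, 816), 0]) cube([45, 46, 850]);
translate([0, 1176, 0]) rotate([0, atan2(238, 816), 0]) cube([45, 46, 850]);
translate([577, 1176, 0]) mirror([1, 0, 0]) rotate([0, atan2(238, 816), 0]) cube([45, 46, 850]);


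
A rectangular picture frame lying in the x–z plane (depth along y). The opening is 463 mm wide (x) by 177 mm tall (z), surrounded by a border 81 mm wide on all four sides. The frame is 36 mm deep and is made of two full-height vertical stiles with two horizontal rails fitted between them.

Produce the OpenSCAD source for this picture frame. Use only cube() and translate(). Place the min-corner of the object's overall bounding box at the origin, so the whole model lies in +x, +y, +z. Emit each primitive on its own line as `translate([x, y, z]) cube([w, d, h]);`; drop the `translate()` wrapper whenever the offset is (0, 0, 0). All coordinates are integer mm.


cube([81, 36, 339]);
translate([544, 0, 0]) cube([81, 36, 339]);
translate([81, 0, 0]) cube([463, 36, 81]);
translate([81, 0, 258]) cube([463, 36, 81]);


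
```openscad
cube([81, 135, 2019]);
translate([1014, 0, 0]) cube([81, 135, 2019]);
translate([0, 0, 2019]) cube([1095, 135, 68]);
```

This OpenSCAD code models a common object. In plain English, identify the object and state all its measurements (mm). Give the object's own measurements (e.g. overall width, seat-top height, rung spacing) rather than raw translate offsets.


A door frame. The clear opening is 933 mm wide and 2019 mm high. Two 81 mm wide jambs, 135 mm deep, stand either side of the opening from the floor to the top of the opening. A 68 mm thick head sits across the top of both jambs, spanning the full outside width of the frame.


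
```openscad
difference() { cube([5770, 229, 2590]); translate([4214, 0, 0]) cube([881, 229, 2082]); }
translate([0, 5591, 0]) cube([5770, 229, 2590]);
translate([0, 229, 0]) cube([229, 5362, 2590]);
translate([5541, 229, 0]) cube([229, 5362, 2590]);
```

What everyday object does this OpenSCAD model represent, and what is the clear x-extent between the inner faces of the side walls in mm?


A single room. The interior width is 5312 mm.

Four walls enclosing a rectangle with a door in the front wall — a room. Outside width 5770 minus two 229 mm walls gives 5312 mm.


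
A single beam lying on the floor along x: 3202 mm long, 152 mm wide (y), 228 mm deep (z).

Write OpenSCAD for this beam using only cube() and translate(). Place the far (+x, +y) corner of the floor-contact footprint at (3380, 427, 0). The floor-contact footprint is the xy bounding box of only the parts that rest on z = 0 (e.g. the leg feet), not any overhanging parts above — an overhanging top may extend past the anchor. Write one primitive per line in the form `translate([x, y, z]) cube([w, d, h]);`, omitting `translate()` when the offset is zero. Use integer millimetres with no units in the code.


translate([178, 275, 0]) cube([3202, 152, 228]);


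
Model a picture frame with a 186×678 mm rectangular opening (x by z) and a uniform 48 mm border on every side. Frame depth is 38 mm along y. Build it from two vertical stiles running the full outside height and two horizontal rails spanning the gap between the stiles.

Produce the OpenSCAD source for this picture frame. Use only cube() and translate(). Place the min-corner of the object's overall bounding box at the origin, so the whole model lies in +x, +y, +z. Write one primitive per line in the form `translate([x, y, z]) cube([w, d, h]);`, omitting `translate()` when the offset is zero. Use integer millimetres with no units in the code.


cube([48, 38, 774]);
translate([234, 0, 0]) cube([48, 38, 774]);
translate([48, 0, 0]) cube([186, 38, 48]);
translate([48, 0, 726]) cube([186, 38, 48]);


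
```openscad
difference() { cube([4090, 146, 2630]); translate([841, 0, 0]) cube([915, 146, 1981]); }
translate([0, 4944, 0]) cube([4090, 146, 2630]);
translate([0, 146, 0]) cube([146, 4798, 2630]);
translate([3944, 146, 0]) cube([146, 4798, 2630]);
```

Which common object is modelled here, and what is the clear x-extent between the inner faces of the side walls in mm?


A single room. The interior width is 3798 mm.

Four walls enclosing a rectangle with a door in the front wall — a room. Outside width 4090 minus two 146 mm walls gives 3798 mm.


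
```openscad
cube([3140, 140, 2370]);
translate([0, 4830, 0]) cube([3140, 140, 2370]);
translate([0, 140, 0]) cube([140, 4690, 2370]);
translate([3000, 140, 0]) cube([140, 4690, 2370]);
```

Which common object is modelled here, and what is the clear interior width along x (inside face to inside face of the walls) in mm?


A house (or room) frame. The interior width is 2860 mm.

Four 2370 mm walls enclosing a rectangle with no floor or roof — a room or house frame. Outside width is 3140 mm and wall thickness is 140 mm, so the interior width is 3140 − 2 × 140 = 2860 mm.


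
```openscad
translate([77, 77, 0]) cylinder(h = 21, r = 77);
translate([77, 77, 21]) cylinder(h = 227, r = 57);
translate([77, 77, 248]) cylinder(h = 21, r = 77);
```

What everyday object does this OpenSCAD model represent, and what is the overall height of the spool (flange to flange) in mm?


A spool. The overall height is 269 mm.

Three coaxial cylinders, large–small–large — a spool. Two 21 mm flanges and a 227 mm core give 21 + 227 + 21 = 269 mm.


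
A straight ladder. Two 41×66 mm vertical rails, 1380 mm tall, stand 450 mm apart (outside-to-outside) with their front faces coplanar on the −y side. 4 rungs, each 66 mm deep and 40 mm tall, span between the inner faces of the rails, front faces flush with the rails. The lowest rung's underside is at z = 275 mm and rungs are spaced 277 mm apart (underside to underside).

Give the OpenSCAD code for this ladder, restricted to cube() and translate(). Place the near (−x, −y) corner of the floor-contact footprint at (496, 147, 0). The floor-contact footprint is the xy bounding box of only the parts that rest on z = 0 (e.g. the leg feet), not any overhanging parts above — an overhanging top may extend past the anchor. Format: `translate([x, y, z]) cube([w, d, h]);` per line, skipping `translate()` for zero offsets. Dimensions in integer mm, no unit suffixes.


translate([496, 147, 0]) cube([41, 66, 1380]);
translate([905, 147, 0]) cube([41, 66, 1380]);
translate([537, 147, 275]) cube([368, 66, 40]);
translate([537, 147, 552]) cube([368, 66, 40]);
translate([537, 147, 829]) cube([368, 66, 40]);
translate([537, 147, 1106]) cube([368, 66, 40]);


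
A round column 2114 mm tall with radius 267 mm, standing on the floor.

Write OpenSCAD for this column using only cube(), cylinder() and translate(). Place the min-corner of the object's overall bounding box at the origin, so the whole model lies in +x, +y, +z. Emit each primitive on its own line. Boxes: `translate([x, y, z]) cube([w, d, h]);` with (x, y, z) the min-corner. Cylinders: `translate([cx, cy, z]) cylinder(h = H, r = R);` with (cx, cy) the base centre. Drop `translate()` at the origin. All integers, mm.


translate([267, 267, 0]) cylinder(h = 2114, r = 267);


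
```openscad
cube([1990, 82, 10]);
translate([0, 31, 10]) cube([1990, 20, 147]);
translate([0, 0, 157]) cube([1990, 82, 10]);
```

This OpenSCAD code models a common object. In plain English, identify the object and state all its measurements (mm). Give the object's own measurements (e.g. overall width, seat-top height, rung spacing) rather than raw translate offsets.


An I-beam lying along x, 1990 mm long. Overall section height 167 mm. Two flanges 82 mm wide (y) and 10 mm thick, one on the floor and one at the top; a web 20 mm thick runs between them, centred on the flange width.


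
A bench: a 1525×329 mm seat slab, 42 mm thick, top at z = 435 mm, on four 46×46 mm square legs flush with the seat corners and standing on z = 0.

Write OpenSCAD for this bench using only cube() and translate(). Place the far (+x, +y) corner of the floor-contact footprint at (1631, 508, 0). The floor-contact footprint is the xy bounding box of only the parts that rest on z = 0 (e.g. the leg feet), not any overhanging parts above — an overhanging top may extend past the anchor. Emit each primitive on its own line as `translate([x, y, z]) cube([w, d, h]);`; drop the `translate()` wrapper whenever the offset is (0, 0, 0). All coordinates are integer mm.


translate([106, 179, 393]) cube([1525, 329, 42]);
translate([106, 179, 0]) cube([46, 46, 393]);
translate([106, 462, 0]) cube([46, 46, 393]);
translate([1585, 179, 0]) cube([46, 46, 393]);
translate([1585, 462, 0]) cube([46, 46, 393]);


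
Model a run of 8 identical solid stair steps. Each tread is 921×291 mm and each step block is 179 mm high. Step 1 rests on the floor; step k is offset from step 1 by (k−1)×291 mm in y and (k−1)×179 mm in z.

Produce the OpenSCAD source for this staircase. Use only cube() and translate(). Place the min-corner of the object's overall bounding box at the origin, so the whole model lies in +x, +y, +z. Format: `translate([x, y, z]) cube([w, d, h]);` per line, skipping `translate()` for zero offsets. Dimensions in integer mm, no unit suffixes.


cube([921, 291, 179]);
translate([0, 291, 179]) cube([921, 291, 179]);
translate([0, 582, 358]) cube([921, 291, 179]);
translate([0, 873, 537]) cube([921, 291, 179]);
translate([0, 1164, 716]) cube([921, 291, 179]);
translate([0, 1455, 895]) cube([921, 291, 179]);
translate([0, 1746, 1074]) cube([921, 291, 179]);
translate([0, 2037, 1253]) cube([921, 291, 179]);


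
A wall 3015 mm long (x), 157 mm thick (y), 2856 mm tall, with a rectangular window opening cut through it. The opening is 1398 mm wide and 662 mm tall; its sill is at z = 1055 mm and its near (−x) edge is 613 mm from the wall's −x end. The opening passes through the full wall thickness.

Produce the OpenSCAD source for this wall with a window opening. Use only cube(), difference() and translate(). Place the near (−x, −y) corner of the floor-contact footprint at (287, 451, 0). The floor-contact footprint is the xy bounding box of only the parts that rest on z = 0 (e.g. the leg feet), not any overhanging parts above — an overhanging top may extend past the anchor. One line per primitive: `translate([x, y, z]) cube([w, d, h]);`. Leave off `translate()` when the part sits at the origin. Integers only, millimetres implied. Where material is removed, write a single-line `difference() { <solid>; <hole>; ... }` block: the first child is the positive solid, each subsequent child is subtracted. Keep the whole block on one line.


difference() { translate([287, 451, 0]) cube([3015, 157, 2856]); translate([900, 451, 1055]) cube([1398, 157, 662]); }


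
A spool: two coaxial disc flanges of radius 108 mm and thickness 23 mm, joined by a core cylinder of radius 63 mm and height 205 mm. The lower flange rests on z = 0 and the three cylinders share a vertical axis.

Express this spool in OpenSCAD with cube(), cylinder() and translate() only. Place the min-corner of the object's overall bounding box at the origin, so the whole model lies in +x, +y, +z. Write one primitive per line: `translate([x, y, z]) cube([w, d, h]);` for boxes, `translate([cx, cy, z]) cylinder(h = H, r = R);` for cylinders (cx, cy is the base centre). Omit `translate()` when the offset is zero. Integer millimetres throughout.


translate([108, 108, 0]) cylinder(h = 23, r = 108);
translate([108, 108, 23]) cylinder(h = 205, r = 63);
translate([108, 108, 228]) cylinder(h = 23, r = 108);


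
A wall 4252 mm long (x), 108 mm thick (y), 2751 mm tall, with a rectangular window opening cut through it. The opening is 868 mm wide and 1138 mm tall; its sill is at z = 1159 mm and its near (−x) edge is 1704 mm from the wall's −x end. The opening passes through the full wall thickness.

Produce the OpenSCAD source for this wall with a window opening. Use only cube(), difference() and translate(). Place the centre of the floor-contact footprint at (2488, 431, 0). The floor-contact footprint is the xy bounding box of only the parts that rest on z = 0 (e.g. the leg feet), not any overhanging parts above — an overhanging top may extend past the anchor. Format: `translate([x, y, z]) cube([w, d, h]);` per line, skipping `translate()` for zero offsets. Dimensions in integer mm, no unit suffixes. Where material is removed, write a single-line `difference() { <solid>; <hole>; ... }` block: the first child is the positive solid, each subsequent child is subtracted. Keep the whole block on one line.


difference() { translate([362, 377, 0]) cube([4252, 108, 2751]); translate([2066, 377, 1159]) cube([868, 108, 1138]); }


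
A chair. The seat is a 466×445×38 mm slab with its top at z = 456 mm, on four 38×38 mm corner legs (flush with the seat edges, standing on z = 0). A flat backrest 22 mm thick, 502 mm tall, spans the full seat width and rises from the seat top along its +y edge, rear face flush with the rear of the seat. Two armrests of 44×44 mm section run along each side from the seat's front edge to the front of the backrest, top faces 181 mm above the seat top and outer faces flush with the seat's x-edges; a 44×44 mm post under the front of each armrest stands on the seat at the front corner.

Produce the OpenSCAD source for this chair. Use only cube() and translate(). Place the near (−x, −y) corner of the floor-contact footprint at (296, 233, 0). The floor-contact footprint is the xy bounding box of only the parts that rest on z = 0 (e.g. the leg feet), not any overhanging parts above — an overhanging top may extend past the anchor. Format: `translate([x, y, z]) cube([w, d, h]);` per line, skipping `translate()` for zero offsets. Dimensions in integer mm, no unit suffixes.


translate([296, 233, 418]) cube([466, 445, 38]);
translate([296, 233, 0]) cube([38, 38, 418]);
translate([724, 233, 0]) cube([38, 38, 418]);
translate([296, 640, 0]) cube([38, 38, 418]);
translate([724, 640, 0]) cube([38, 38, 418]);
translate([296, 656, 456]) cube([466, 22, 502]);
translate([296, 233, 593]) cube([44, 423, 44]);
translate([718, 233, 593]) cube([44, 423, 44]);
translate([296, 233, 456]) cube([44, 44, 137]);
translate([718, 233, 456]) cube([44, 44, 137]);


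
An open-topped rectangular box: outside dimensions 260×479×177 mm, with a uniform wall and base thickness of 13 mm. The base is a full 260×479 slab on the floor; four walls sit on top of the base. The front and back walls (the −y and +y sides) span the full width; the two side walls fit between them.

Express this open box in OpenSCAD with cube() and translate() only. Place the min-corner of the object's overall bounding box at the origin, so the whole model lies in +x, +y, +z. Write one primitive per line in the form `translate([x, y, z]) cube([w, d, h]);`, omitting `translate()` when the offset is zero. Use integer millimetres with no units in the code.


cube([260, 479, 13]);
translate([0, 0, 13]) cube([260, 13, 164]);
translate([0, 466, 13]) cube([260, 13, 164]);
translate([0, 13, 13]) cube([13, 453, 164]);
translate([247, 13, 13]) cube([13, 453, 164]);


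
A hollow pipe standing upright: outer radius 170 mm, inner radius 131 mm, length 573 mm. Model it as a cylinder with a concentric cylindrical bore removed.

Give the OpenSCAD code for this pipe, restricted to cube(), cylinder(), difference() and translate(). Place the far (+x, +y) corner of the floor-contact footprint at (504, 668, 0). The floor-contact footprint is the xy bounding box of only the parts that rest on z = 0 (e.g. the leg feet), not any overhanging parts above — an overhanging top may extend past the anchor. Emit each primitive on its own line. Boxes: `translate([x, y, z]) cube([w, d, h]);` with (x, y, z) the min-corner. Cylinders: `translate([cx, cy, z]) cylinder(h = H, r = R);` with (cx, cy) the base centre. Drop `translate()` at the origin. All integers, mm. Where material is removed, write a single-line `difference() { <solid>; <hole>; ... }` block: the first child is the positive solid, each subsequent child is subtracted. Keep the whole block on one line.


difference() { translate([334, 498, 0]) cylinder(h = 573, r = 170); translate([334, 498, 0]) cylinder(h = 573, r = 131); }


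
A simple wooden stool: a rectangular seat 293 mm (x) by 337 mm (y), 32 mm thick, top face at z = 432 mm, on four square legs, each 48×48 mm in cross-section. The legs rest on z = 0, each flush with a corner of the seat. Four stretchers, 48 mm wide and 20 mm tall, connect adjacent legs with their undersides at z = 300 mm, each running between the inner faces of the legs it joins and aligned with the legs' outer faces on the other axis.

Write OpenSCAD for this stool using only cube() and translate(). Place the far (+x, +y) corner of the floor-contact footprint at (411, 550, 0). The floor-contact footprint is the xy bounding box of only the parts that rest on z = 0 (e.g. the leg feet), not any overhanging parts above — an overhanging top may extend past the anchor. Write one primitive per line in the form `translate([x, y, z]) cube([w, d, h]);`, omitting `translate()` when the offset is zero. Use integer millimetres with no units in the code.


translate([118, 213, 400]) cube([293, 337, 32]);
translate([118, 213, 0]) cube([48, 48, 400]);
translate([363, 213, 0]) cube([48, 48, 400]);
translate([118, 502, 0]) cube([48, 48, 400]);
translate([363, 502, 0]) cube([48, 48, 400]);
translate([166, 213, 300]) cube([197, 48, 20]);
translate([166, 502, 300]) cube([197, 48, 20]);
translate([118, 261, 300]) cube([48, 241, 20]);
translate([363, 261, 300]) cube([48, 241, 20]);


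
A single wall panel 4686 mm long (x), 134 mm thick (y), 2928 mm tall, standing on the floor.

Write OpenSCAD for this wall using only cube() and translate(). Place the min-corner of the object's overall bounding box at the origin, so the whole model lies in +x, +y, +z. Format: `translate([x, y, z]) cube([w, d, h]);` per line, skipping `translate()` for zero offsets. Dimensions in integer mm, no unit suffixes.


cube([4686, 134, 2928]);


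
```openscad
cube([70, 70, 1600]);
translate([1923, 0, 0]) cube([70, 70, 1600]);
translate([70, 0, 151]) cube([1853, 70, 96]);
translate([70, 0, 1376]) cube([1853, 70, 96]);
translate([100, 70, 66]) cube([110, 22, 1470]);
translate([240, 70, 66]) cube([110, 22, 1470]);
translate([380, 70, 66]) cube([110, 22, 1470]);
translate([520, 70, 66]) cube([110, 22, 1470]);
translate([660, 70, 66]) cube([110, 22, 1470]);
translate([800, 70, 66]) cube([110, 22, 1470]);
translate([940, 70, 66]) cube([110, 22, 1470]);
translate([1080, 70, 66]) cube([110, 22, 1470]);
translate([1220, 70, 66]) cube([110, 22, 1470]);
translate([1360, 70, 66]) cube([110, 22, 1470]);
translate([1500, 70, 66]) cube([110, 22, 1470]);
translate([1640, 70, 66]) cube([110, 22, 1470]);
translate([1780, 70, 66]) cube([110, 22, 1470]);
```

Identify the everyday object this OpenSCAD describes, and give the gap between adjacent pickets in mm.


A fence section. The picket gap is 30 mm.

Two posts, two rails, 13 pickets — a fence section. Span 1853 mm holds 13 pickets of 110 mm with 14 equal gaps: ⌊(1853 − 13·110) / 14⌋ = 30 mm.


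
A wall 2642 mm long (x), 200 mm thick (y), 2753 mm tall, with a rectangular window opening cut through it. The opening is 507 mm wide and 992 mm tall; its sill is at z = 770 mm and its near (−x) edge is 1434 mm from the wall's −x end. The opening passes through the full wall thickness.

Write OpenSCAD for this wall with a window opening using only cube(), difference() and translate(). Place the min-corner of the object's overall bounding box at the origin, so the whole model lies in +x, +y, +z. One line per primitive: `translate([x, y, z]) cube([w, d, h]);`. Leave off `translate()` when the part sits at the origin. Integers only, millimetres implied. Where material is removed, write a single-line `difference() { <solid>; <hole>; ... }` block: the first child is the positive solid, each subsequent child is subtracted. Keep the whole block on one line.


difference() { cube([2642, 200, 2753]); translate([1434, 0, 770]) cube([507, 200, 992]); }


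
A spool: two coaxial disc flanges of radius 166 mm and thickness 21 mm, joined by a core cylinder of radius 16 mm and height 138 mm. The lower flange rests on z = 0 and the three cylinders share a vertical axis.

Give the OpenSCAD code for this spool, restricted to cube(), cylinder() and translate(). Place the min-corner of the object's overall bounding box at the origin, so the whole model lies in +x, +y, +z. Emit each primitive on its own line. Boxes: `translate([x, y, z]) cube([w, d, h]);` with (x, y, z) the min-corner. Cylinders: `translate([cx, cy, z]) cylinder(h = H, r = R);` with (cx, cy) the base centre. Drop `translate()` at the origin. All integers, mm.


translate([166, 166, 0]) cylinder(h = 21, r = 166);
translate([166, 166, 21]) cylinder(h = 138, r = 16);
translate([166, 166, 159]) cylinder(h = 21, r = 166);


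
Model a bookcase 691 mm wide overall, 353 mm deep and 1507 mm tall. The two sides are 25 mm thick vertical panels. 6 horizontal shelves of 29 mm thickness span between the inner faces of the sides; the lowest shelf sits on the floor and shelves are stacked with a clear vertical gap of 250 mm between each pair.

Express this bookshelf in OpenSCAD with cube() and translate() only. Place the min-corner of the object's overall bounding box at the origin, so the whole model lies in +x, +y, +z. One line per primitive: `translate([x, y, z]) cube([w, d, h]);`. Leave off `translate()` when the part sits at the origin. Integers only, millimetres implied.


cube([25, 353, 1507]);
translate([666, 0, 0]) cube([25, 353, 1507]);
translate([25, 0, 0]) cube([641, 353, 29]);
translate([25, 0, 279]) cube([641, 353, 29]);
translate([25, 0, 558]) cube([641, 353, 29]);
translate([25, 0, 837]) cube([641, 353, 29]);
translate([25, 0, 1116]) cube([641, 353, 29]);
translate([25, 0, 1395]) cube([641, 353, 29]);


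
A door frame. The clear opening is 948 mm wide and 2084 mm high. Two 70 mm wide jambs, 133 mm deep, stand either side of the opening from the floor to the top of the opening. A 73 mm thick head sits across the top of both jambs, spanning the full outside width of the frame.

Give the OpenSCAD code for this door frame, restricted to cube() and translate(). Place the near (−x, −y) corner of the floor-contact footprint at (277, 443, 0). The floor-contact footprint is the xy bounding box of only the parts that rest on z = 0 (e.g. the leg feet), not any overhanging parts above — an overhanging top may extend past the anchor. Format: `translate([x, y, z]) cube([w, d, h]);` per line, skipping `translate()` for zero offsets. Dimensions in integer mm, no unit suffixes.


translate([277, 443, 0]) cube([70, 133, 2084]);
translate([1295, 443, 0]) cube([70, 133, 2084]);
translate([277, 443, 2084]) cube([1088, 133, 73]);


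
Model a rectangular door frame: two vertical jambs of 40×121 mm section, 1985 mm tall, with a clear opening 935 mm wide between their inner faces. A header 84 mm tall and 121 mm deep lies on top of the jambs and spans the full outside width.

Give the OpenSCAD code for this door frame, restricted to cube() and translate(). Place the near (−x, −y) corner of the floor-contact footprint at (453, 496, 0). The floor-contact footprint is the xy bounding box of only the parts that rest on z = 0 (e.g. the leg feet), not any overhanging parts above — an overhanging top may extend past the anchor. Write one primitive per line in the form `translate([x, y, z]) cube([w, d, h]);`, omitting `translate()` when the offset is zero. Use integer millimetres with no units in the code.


translate([453, 496, 0]) cube([40, 121, 1985]);
translate([1428, 496, 0]) cube([40, 121, 1985]);
translate([453, 496, 1985]) cube([1015, 121, 84]);


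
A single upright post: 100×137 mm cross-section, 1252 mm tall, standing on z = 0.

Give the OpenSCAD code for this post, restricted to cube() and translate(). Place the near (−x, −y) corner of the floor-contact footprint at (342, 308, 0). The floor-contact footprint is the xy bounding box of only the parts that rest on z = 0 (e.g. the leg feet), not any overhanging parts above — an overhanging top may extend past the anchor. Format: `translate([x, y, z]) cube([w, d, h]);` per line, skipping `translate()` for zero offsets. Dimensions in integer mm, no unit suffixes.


translate([342, 308, 0]) cube([100, 137, 1252]);


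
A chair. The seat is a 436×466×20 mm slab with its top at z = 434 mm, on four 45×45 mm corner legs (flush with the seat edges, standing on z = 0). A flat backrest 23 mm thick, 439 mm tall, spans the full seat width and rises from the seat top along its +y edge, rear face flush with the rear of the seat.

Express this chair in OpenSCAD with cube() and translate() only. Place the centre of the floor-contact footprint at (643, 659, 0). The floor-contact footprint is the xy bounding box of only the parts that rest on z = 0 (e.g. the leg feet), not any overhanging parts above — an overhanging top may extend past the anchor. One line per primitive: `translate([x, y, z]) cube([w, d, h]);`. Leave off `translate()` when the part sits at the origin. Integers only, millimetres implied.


translate([425, 426, 414]) cube([436, 466, 20]);
translate([425, 426, 0]) cube([45, 45, 414]);
translate([816, 426, 0]) cube([45, 45, 414]);
translate([425, 847, 0]) cube([45, 45, 414]);
translate([816, 847, 0]) cube([45, 45, 414]);
translate([425, 869, 434]) cube([436, 23, 439]);


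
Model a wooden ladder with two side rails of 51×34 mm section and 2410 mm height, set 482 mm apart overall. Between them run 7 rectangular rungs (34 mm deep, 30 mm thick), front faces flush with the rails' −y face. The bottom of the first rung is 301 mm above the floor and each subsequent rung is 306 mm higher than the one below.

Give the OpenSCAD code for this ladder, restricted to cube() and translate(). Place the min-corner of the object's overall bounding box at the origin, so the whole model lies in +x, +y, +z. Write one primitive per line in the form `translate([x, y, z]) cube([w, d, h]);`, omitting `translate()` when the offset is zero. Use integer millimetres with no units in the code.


cube([51, 34, 2410]);
translate([431, 0, 0]) cube([51, 34, 2410]);
translate([51, 0, 301]) cube([380, 34, 30]);
translate([51, 0, 607]) cube([380, 34, 30]);
translate([51, 0, 913]) cube([380, 34, 30]);
translate([51, 0, 1219]) cube([380, 34, 30]);
translate([51, 0, 1525]) cube([380, 34, 30]);
translate([51, 0, 1831]) cube([380, 34, 30]);
translate([51, 0, 2137]) cube([380, 34, 30]);


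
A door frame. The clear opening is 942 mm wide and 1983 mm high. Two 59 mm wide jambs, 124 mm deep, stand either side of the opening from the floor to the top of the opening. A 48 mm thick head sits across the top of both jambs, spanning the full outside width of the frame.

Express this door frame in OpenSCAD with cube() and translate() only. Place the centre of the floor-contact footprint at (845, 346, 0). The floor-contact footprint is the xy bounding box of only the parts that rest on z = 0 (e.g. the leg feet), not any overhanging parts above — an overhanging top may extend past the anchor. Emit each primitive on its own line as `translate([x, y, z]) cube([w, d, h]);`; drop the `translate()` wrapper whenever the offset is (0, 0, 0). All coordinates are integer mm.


translate([315, 284, 0]) cube([59, 124, 1983]);
translate([1316, 284, 0]) cube([59, 124, 1983]);
translate([315, 284, 1983]) cube([1060, 124, 48]);


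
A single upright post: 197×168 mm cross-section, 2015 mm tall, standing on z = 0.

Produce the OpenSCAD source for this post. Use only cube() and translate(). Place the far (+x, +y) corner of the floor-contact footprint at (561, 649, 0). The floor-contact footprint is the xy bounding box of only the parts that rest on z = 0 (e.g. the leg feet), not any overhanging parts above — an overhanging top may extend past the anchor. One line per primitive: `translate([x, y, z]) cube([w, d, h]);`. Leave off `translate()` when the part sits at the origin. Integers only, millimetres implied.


translate([364, 481, 0]) cube([197, 168, 2015]);


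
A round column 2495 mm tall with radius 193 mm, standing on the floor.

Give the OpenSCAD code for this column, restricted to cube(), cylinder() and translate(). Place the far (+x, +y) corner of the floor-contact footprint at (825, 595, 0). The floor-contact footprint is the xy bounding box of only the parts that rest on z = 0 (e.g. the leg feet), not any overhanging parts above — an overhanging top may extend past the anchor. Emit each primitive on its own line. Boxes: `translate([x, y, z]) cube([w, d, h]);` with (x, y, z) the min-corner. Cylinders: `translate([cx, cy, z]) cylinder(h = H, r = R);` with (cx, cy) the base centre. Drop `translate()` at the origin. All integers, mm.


translate([632, 402, 0]) cylinder(h = 2495, r = 193);


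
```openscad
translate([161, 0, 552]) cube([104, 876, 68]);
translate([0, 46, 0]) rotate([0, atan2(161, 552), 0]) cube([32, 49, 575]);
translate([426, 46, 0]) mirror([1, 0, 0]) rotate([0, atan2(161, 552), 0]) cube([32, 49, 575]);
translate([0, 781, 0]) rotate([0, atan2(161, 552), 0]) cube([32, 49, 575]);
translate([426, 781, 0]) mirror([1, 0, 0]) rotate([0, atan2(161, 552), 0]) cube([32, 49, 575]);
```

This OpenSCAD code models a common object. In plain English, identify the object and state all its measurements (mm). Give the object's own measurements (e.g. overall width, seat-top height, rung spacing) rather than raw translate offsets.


A sawhorse. A 104×876×68 mm beam (x, y, z) sits on two A-frame leg pairs. Each pair is two raked legs of 32×49 mm section (49 mm along y) splaying symmetrically in x. Each leg rises 552 mm vertically over 161 mm of horizontal reach and is 575 mm long along its own axis. Every leg's outer bottom edge rests on the floor and its outer top edge meets a bottom edge of the beam — the left legs (tilting toward +x) meet the beam's −x bottom edge, the right legs (their mirror images, tilting toward −x) meet its +x bottom edge — so the leg tops tuck under the beam, the beam's underside is 552 mm above the floor, and the feet are 426 mm apart outside-to-outside with the beam centred between them. The two leg pairs are set in 46 mm from either end of the beam.


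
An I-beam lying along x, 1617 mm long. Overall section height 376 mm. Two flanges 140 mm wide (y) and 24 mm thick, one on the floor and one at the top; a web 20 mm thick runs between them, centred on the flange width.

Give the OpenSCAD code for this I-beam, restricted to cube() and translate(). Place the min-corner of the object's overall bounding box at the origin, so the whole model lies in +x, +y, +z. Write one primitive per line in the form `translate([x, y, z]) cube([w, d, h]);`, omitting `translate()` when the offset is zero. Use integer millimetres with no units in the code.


cube([1617, 140, 24]);
translate([0, 60, 24]) cube([1617, 20, 328]);
translate([0, 0, 352]) cube([1617, 140, 24]);


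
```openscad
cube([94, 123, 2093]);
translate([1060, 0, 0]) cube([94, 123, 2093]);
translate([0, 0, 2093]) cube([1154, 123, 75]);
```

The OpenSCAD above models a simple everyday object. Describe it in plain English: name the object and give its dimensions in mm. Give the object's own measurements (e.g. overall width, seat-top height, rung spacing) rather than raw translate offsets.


A door frame. The clear opening is 966 mm wide and 2093 mm high. Two 94 mm wide jambs, 123 mm deep, stand either side of the opening from the floor to the top of the opening. A 75 mm thick head sits across the top of both jambs, spanning the full outside width of the frame.


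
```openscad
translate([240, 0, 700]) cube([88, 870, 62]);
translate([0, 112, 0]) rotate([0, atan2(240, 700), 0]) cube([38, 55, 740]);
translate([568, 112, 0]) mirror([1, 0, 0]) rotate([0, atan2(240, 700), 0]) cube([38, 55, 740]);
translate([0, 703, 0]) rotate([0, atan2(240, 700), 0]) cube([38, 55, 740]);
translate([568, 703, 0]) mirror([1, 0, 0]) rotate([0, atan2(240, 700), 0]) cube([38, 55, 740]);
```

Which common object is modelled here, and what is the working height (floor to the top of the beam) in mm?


A sawhorse. The overall height is 762 mm.

A beam across two mirrored pairs of raked legs — a sawhorse. The beam's underside is at z = 700 (matching the legs' vertical rise in atan2(240, 700)) and the beam is 62 mm tall, so its top is at 700 + 62 = 762 mm. The raked legs top out at the beam's underside, so that is the highest point.


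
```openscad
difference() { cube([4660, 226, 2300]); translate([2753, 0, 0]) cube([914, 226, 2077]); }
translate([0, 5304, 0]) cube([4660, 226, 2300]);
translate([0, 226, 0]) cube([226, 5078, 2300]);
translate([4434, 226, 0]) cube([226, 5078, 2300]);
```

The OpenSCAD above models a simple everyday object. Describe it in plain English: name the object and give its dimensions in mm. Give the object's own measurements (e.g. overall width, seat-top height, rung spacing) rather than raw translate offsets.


A single room: four walls, each 2300 mm tall and 226 mm thick, enclosing an outside footprint 4660×5530 mm (x × y), no floor or roof. The front and back walls (−y and +y sides) run the full x-width; the side walls fit between their inner faces. A door opening 914 mm wide and 2077 mm tall is cut through the front wall from the floor up, its −x edge 2753 mm from the wall's −x end.


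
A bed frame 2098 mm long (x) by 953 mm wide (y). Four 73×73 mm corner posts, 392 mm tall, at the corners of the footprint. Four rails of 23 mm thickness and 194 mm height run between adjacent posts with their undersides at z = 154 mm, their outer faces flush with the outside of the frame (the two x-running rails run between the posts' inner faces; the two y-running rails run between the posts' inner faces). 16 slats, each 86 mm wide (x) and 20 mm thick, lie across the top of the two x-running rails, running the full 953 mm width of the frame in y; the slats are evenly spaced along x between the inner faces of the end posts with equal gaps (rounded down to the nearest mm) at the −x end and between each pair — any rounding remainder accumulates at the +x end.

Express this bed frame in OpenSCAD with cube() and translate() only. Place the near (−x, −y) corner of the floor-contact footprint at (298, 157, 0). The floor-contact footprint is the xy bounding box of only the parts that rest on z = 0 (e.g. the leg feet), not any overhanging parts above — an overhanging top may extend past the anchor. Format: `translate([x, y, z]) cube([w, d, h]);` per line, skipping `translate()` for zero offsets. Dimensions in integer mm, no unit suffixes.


translate([298, 157, 0]) cube([73, 73, 392]);
translate([298, 1037, 0]) cube([73, 73, 392]);
translate([2323, 157, 0]) cube([73, 73, 392]);
translate([2323, 1037, 0]) cube([73, 73, 392]);
translate([371, 157, 154]) cube([1952, 23, 194]);
translate([371, 1087, 154]) cube([1952, 23, 194]);
translate([298, 230, 154]) cube([23, 807, 194]);
translate([2373, 230, 154]) cube([23, 807, 194]);
translate([404, 157, 348]) cube([86, 953, 20]);
translate([523, 157, 348]) cube([86, 953, 20]);
translate([642, 157, 348]) cube([86, 953, 20]);
translate([761, 157, 348]) cube([86, 953, 20]);
translate([880, 157, 348]) cube([86, 953, 20]);
translate([999, 157, 348]) cube([86, 953, 20]);
translate([1118, 157, 348]) cube([86, 953, 20]);
translate([1237, 157, 348]) cube([86, 953, 20]);
translate([1356, 157, 348]) cube([86, 953, 20]);
translate([1475, 157, 348]) cube([86, 953, 20]);
translate([1594, 157, 348]) cube([86, 953, 20]);
translate([1713, 157, 348]) cube([86, 953, 20]);
translate([1832, 157, 348]) cube([86, 953, 20]);
translate([1951, 157, 348]) cube([86, 953, 20]);
translate([2070, 157, 348]) cube([86, 953, 20]);
translate([2189, 157, 348]) cube([86, 953, 20]);
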